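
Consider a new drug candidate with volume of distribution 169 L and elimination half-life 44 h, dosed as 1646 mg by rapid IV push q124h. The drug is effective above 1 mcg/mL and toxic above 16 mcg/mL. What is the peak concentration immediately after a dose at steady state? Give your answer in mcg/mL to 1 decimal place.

Over one 124-h interval, 124/44 ≈ 2.8182 half-lives elapse, leaving f ≈ 0.1418 of each dose.
Accumulation ratio R = 1/(1 − f) ≈ 1/0.8582 ≈ 1.1652.
Single-dose peak C₀ = D/Vd = 1646/169 ≈ 9.740 mcg/mL.
Steady-state peak Cmax,ss = C₀·R ≈ 9.740 × 1.1652 ≈ 11.349 mcg/mL.
Peak 11.3 mcg/mL vs MTC 16 mcg/mL: below toxic threshold.

11.3 mcg/mL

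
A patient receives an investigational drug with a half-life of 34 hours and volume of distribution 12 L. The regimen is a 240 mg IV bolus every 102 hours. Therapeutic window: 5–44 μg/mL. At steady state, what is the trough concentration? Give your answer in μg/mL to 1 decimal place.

The dosing interval is 3 half-lives, so f = 2^(−3) = 0.125.
Accumulation ratio R = 1/(1 − f) = 1/0.875 = 8/7.
Single-dose peak C₀ = D/Vd = 240/12 = 20 μg/mL.
Steady-state peak Cmax,ss = C₀·R = 20 × 8/7 ≈ 22.857 μg/mL.
Steady-state trough Cmin,ss = Cmax,ss·f ≈ 22.857 × 0.125 ≈ 2.857 μg/mL.
Trough 2.9 μg/mL vs MEC 5 μg/mL: subtherapeutic.

2.9 μg/mL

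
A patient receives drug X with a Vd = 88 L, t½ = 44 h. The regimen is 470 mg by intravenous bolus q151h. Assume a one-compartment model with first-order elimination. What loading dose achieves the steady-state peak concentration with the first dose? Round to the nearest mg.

518 mg

f = (1/2)^(151/44) ≈ 0.092666; accumulation ratio R = 1/(1−f) ≈ 1.10213.
Loading dose to hit Cmax,ss on first dose: D_load = D_maint·R ≈ 470 × 1.10213 ≈ 518.00 mg.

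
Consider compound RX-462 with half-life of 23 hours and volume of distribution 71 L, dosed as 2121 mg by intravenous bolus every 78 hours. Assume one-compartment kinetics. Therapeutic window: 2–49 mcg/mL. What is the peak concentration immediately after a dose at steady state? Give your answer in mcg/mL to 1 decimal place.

Over one 78-h interval, 78/23 ≈ 3.3913 half-lives elapse, leaving f ≈ 0.0953 of each dose.
At steady state, accumulation factor R = 1/(1 − e^(−kτ)) ≈ 1.1053.
Each bolus raises the concentration by D/Vd = 2121/71 ≈ 29.873 mcg/mL.
Steady-state peak Cmax,ss = C₀·R ≈ 29.873 × 1.1053 ≈ 33.019 mcg/mL.
Peak 33.0 mcg/mL vs MTC 49 mcg/mL: below toxic threshold.

33.0 mcg/mL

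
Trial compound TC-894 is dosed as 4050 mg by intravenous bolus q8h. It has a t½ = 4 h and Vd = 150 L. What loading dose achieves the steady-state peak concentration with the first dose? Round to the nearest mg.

5400 mg

f = (1/2)^(8/4) ≈ 0.250000; accumulation ratio R = 1/(1−f) ≈ 1.33333.
Loading dose to hit Cmax,ss on first dose: D_load = D_maint·R ≈ 4050 × 1.33333 ≈ 5399.99 mg.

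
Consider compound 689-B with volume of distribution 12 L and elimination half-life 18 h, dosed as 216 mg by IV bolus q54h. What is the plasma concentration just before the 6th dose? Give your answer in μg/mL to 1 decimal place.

f = (1/2)^(τ/t½) = (1/2)^(54/18) ≈ 0.1250.
C₀ = D/Vd = 216/12 ≈ 18.000 μg/mL.
Before the 6th dose, 5 doses have been given. Superposition: Cmin = C₀·(f + f² + … + f^5).
≈ 18.000 × (0.1250 + 0.0156 + 0.0020 + 0.0002 + 0.0000) ≈ 18.000 × 0.1428 ≈ 2.570 μg/mL.

2.6 μg/mL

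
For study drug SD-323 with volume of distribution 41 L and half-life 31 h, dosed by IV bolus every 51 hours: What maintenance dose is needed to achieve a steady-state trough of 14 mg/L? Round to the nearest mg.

1221 mg

τ/t½ = 51/31 ≈ 1.6452, so f = (1/2)^(51/31) ≈ 0.319711.
Cmin,ss = (D/Vd)·f/(1−f), so D = Cmin,ss·Vd·(1−f)/f.
D = 14 × 41 × (1−f)/f ≈ 14 × 41 × 2.12782 ≈ 1221.37 mg.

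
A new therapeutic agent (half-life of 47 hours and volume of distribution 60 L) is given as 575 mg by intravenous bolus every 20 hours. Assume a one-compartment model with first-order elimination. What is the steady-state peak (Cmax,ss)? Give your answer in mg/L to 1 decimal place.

37.5 mg/L

k = ln2/t½ = ln2/47 ≈ 0.014748 h⁻¹; fraction remaining f = e^(−kτ) = e^(−0.014748×20) ≈ 0.7446.
At steady state, accumulation factor R = 1/(1 − e^(−kτ)) ≈ 3.9154.
Single-dose peak C₀ = D/Vd = 575/60 ≈ 9.583 mg/L.
Cmax,ss = C₀/(1 − f) ≈ 9.583/0.2554 ≈ 37.522 mg/L.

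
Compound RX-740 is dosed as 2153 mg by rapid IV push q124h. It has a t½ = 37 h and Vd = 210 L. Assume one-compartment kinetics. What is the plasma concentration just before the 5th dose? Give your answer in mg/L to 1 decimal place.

f = (1/2)^(τ/t½) = (1/2)^(124/37) ≈ 0.0980.
C₀ = D/Vd = 2153/210 ≈ 10.252 mg/L.
Before the 5th dose, 4 doses have been given. Superposition: Cmin = C₀·(f + f² + … + f^4).
≈ 10.252 × (0.0980 + 0.0096 + 0.0009 + 0.0001) ≈ 10.252 × 0.1086 ≈ 1.113 mg/L.

1.1 mg/L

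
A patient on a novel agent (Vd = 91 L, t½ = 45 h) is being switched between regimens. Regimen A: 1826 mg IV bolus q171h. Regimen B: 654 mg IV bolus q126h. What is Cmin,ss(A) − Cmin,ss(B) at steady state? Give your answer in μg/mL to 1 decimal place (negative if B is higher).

0.3 μg/mL

Regimen A: f = (1/2)^(171/45) ≈ 0.0718; Cmin,ss = (1826/91)·f/(1−f) ≈ 1.552 μg/mL.
Regimen B: f = (1/2)^(126/45) ≈ 0.1436; Cmin,ss = (654/91)·f/(1−f) ≈ 1.205 μg/mL.
Difference ≈ 1.552 − 1.205 ≈ 0.347 μg/mL.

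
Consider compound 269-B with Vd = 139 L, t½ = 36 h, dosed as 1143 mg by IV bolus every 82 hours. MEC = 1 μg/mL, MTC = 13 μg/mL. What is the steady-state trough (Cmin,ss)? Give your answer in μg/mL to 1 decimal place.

2.1 μg/mL

τ/t½ = 82/36 ≈ 2.2778, so fraction remaining f = (1/2)^(82/36) ≈ 0.2062.
At steady state, accumulation factor R = 1/(1 − e^(−kτ)) ≈ 1.2598.
Single-dose peak C₀ = D/Vd = 1143/139 ≈ 8.223 μg/mL.
Cmax,ss = C₀/(1 − f) ≈ 8.223/0.7938 ≈ 10.359 μg/mL.
One interval later, Cmin,ss = Cmax,ss·e^(−kτ) ≈ 10.359 × 0.2062 ≈ 2.136 μg/mL.
Trough 2.1 μg/mL vs MEC 1 μg/mL: adequate.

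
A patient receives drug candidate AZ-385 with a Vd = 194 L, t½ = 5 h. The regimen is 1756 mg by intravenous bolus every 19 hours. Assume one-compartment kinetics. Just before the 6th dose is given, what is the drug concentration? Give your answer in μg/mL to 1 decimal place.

0.7 μg/mL

f = (1/2)^(τ/t½) = (1/2)^(19/5) ≈ 0.0718.
C₀ = D/Vd = 1756/194 ≈ 9.052 μg/mL.
Before the 6th dose, 5 doses have been given. Superposition: Cmin = C₀·(f + f² + … + f^5).
≈ 9.052 × (0.0718 + 0.0052 + 0.0004 + 0.0000 + 0.0000) ≈ 9.052 × 0.0774 ≈ 0.701 μg/mL.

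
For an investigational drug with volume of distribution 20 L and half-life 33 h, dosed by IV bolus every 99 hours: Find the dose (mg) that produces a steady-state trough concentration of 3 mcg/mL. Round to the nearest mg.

τ/t½ = 99/33 ≈ 3, so f = (1/2)^(99/33) ≈ 0.125000.
Cmin,ss = (D/Vd)·f/(1−f), so D = Cmin,ss·Vd·(1−f)/f.
D = 3 × 20 × (1−f)/f ≈ 3 × 20 × 7.00000 ≈ 420.00 mg.

420 mg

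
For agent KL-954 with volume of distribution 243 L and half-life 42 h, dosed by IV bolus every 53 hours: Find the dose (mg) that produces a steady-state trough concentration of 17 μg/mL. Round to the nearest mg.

5776 mg

τ/t½ = 53/42 ≈ 1.2619, so f = (1/2)^(53/42) ≈ 0.416993.
Cmin,ss = (D/Vd)·f/(1−f), so D = Cmin,ss·Vd·(1−f)/f.
D = 17 × 243 × (1−f)/f ≈ 17 × 243 × 1.39812 ≈ 5775.63 mg.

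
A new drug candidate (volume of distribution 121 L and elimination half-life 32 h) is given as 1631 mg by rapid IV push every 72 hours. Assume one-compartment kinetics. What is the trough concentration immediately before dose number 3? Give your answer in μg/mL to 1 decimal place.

3.4 μg/mL

f = (1/2)^(τ/t½) = (1/2)^(72/32) ≈ 0.2102.
C₀ = D/Vd = 1631/121 ≈ 13.479 μg/mL.
Before the 3rd dose, 2 doses have been given. Superposition: Cmin = C₀·(f + f²).
≈ 13.479 × (0.2102 + 0.0442) ≈ 13.479 × 0.2544 ≈ 3.429 μg/mL.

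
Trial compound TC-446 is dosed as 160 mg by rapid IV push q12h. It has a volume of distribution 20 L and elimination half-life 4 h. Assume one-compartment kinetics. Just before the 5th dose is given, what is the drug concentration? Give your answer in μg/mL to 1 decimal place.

f = (1/2)^(τ/t½) = (1/2)^(12/4) ≈ 0.1250.
C₀ = D/Vd = 160/20 ≈ 8.000 μg/mL.
Before the 5th dose, 4 doses have been given. Superposition: Cmin = C₀·(f + f² + … + f^4).
≈ 8.000 × (0.1250 + 0.0156 + 0.0020 + 0.0002) ≈ 8.000 × 0.1428 ≈ 1.142 μg/mL.

1.1 μg/mL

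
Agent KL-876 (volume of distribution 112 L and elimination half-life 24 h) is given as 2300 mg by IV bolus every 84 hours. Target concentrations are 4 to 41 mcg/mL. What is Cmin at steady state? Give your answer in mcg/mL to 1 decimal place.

2.0 mcg/mL

k = ln2/t½ = ln2/24 ≈ 0.028881 h⁻¹; fraction remaining f = e^(−kτ) = e^(−0.028881×84) ≈ 0.0884.
Each bolus raises the concentration by D/Vd = 2300/112 ≈ 20.536 mcg/mL.
Steady-state trough Cmin,ss = C₀·f/(1−f) ≈ 20.536 × 0.0884/0.9116 ≈ 1.991 mcg/mL.
Trough 2.0 mcg/mL vs MEC 4 mcg/mL: subtherapeutic.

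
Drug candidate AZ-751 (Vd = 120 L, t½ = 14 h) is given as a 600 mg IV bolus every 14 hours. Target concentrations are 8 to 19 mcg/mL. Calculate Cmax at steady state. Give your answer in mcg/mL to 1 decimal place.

10.0 mcg/mL

The dosing interval is 1 half-life, so f = 2^(−1) = 0.5.
Accumulation ratio R = 1/(1 − f) = 1/0.5 = 2/1.
Single-dose peak C₀ = D/Vd = 600/120 = 5 mcg/mL.
Steady-state peak Cmax,ss = C₀·R = 5 × 2/1 ≈ 10.000 mcg/mL.
Peak 10.0 mcg/mL vs MTC 19 mcg/mL: below toxic threshold.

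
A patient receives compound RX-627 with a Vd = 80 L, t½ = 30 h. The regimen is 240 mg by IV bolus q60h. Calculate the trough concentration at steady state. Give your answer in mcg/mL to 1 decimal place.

The dosing interval is 2 half-lives, so f = 2^(−2) = 0.25.
At steady state, R = 1/(1 − 0.25) = 4/3.
Single-dose peak C₀ = D/Vd = 240/80 = 3 mcg/mL.
Steady-state peak Cmax,ss = C₀·R = 3 × 4/3 ≈ 4.000 mcg/mL.
Steady-state trough Cmin,ss = Cmax,ss·f ≈ 4.000 × 0.25 ≈ 1.000 mcg/mL.

1.0 mcg/mL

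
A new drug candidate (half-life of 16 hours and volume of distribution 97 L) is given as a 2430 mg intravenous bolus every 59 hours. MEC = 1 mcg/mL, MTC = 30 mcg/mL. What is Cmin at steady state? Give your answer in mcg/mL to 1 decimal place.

k = ln2/t½ = ln2/16 ≈ 0.043322 h⁻¹; fraction remaining f = e^(−kτ) = e^(−0.043322×59) ≈ 0.0776.
At steady state, accumulation factor R = 1/(1 − e^(−kτ)) ≈ 1.0841.
Single-dose peak C₀ = D/Vd = 2430/97 ≈ 25.052 mcg/mL.
Cmax,ss = C₀/(1 − f) ≈ 25.052/0.9224 ≈ 27.160 mcg/mL.
One interval later, Cmin,ss = Cmax,ss·e^(−kτ) ≈ 27.160 × 0.0776 ≈ 2.108 mcg/mL.
Trough 2.1 mcg/mL vs MEC 1 mcg/mL: adequate.

2.1 mcg/mL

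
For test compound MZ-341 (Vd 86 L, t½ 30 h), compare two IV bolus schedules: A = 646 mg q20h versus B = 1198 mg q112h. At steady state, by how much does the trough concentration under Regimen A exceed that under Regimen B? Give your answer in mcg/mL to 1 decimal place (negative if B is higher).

Regimen A: f = (1/2)^(20/30) ≈ 0.6300; Cmin,ss = (646/86)·f/(1−f) ≈ 12.790 mcg/mL.
Regimen B: f = (1/2)^(112/30) ≈ 0.0752; Cmin,ss = (1198/86)·f/(1−f) ≈ 1.133 mcg/mL.
Difference ≈ 12.790 − 1.133 ≈ 11.657 mcg/mL.

11.7 mcg/mL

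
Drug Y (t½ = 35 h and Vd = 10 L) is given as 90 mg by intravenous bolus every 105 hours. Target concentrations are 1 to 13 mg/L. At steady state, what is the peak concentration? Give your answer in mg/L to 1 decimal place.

10.3 mg/L

τ = 105 h = 3 half-lives, so f = (1/2)^3 = 0.125.
Accumulation ratio R = 1/(1 − f) = 1/0.875 = 8/7.
Single-dose peak C₀ = D/Vd = 90/10 = 9 mg/L.
Steady-state peak Cmax,ss = C₀·R = 9 × 8/7 ≈ 10.286 mg/L.
Peak 10.3 mg/L vs MTC 13 mg/L: below toxic threshold.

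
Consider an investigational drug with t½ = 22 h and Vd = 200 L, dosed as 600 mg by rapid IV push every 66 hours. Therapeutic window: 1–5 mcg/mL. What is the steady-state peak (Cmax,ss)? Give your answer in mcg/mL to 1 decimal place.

3.4 mcg/mL

τ = 66 h = 3 half-lives, so f = (1/2)^3 = 0.125.
Accumulation ratio R = 1/(1 − f) = 1/0.875 = 8/7.
Single-dose peak C₀ = D/Vd = 600/200 = 3 mcg/mL.
Steady-state peak Cmax,ss = C₀·R = 3 × 8/7 ≈ 3.429 mcg/mL.
Peak 3.4 mcg/mL vs MTC 5 mcg/mL: below toxic threshold.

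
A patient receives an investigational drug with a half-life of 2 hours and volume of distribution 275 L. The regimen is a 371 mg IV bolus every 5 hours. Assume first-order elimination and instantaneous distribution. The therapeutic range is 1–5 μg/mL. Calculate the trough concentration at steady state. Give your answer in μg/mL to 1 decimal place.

0.3 μg/mL

τ/t½ = 5/2 ≈ 2.5, so fraction remaining f = (1/2)^(5/2) ≈ 0.1768.
Each bolus raises the concentration by D/Vd = 371/275 ≈ 1.349 μg/mL.
Steady-state trough Cmin,ss = C₀·f/(1−f) ≈ 1.349 × 0.1768/0.8232 ≈ 0.290 μg/mL.
Trough 0.3 μg/mL vs MEC 1 μg/mL: subtherapeutic.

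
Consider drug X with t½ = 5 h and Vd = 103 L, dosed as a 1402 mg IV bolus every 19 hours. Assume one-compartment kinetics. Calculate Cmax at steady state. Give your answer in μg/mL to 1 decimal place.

τ/t½ = 19/5 ≈ 3.8, so fraction remaining f = (1/2)^(19/5) ≈ 0.0718.
Accumulation ratio R = 1/(1 − f) ≈ 1/0.9282 ≈ 1.0774.
Each bolus raises the concentration by D/Vd = 1402/103 ≈ 13.612 μg/mL.
Steady-state peak Cmax,ss = C₀·R ≈ 13.612 × 1.0774 ≈ 14.666 μg/mL.

14.7 μg/mL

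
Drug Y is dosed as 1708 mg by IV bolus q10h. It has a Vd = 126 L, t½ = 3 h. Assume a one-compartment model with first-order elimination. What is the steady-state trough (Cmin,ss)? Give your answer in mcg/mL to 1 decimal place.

k = ln2/t½ = ln2/3 ≈ 0.231049 h⁻¹; fraction remaining f = e^(−kτ) = e^(−0.231049×10) ≈ 0.0992.
Accumulation ratio R = 1/(1 − f) ≈ 1/0.9008 ≈ 1.1101.
Each bolus raises the concentration by D/Vd = 1708/126 ≈ 13.556 mcg/mL.
Cmax,ss = C₀/(1 − f) ≈ 13.556/0.9008 ≈ 15.049 mcg/mL.
Steady-state trough Cmin,ss = Cmax,ss·f ≈ 15.049 × 0.0992 ≈ 1.493 mcg/mL.

1.5 mcg/mL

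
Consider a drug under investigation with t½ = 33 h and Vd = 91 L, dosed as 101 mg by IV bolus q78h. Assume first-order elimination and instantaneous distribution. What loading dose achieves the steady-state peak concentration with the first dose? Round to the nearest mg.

125 mg

f = (1/2)^(78/33) ≈ 0.194301; accumulation ratio R = 1/(1−f) ≈ 1.24116.
Loading dose to hit Cmax,ss on first dose: D_load = D_maint·R ≈ 101 × 1.24116 ≈ 125.36 mg.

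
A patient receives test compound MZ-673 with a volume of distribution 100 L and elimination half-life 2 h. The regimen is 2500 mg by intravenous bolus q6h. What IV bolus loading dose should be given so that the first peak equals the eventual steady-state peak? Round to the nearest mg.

2857 mg

f = (1/2)^(6/2) ≈ 0.125000; accumulation ratio R = 1/(1−f) ≈ 1.14286.
Loading dose to hit Cmax,ss on first dose: D_load = D_maint·R ≈ 2500 × 1.14286 ≈ 2857.15 mg.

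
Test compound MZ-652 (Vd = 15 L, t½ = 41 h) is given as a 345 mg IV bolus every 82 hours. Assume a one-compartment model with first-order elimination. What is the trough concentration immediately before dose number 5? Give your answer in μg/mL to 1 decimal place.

f = (1/2)^(τ/t½) = (1/2)^(82/41) ≈ 0.2500.
C₀ = D/Vd = 345/15 ≈ 23.000 μg/mL.
Before the 5th dose, 4 doses have been given. Superposition: Cmin = C₀·(f + f² + … + f^4).
≈ 23.000 × (0.2500 + 0.0625 + 0.0156 + 0.0039) ≈ 23.000 × 0.3320 ≈ 7.636 μg/mL.

7.6 μg/mL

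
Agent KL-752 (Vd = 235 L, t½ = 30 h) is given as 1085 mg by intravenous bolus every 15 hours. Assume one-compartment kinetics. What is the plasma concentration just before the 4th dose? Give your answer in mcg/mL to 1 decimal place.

7.2 mcg/mL

f = (1/2)^(τ/t½) = (1/2)^(15/30) ≈ 0.7071.
C₀ = D/Vd = 1085/235 ≈ 4.617 mcg/mL.
Before the 4th dose, 3 doses have been given. Superposition: Cmin = C₀·(f + f² + … + f^3).
≈ 4.617 × (0.7071 + 0.5000 + 0.3535) ≈ 4.617 × 1.5606 ≈ 7.205 mcg/mL.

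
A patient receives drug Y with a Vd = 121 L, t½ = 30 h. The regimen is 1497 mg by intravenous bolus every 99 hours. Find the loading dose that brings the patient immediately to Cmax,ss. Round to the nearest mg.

f = (1/2)^(99/30) ≈ 0.101532; accumulation ratio R = 1/(1−f) ≈ 1.11301.
Loading dose to hit Cmax,ss on first dose: D_load = D_maint·R ≈ 1497 × 1.11301 ≈ 1666.18 mg.

1666 mg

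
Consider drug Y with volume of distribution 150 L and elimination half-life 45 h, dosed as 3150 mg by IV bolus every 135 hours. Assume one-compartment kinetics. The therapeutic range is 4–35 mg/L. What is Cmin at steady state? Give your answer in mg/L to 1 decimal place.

3.0 mg/L

The dosing interval is 3 half-lives, so f = 2^(−3) = 0.125.
Accumulation ratio R = 1/(1 − f) = 1/0.875 = 8/7.
Single-dose peak C₀ = D/Vd = 3150/150 = 21 mg/L.
Steady-state peak Cmax,ss = C₀·R = 21 × 8/7 ≈ 24.000 mg/L.
Steady-state trough Cmin,ss = Cmax,ss·f ≈ 24.000 × 0.125 ≈ 3.000 mg/L.
Trough 3.0 mg/L vs MEC 4 mg/L: subtherapeutic.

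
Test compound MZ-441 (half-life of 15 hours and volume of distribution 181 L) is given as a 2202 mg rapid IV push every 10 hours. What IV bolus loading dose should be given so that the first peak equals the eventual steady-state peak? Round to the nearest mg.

f = (1/2)^(10/15) ≈ 0.629961; accumulation ratio R = 1/(1−f) ≈ 2.70242.
Loading dose to hit Cmax,ss on first dose: D_load = D_maint·R ≈ 2202 × 2.70242 ≈ 5950.73 mg.

5951 mg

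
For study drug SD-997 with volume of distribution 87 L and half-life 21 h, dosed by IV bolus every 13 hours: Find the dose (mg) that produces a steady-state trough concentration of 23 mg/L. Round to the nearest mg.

τ/t½ = 13/21 ≈ 0.61905, so f = (1/2)^(13/21) ≈ 0.651101.
Cmin,ss = (D/Vd)·f/(1−f), so D = Cmin,ss·Vd·(1−f)/f.
D = 23 × 87 × (1−f)/f ≈ 23 × 87 × 0.53586 ≈ 1072.26 mg.

1072 mg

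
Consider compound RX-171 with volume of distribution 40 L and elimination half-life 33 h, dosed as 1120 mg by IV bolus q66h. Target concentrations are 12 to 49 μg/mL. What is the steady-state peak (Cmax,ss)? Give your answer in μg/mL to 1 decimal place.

τ = 66 h = 2 half-lives, so f = (1/2)^2 = 0.25.
Accumulation ratio R = 1/(1 − f) = 1/0.75 = 4/3.
Single-dose peak C₀ = D/Vd = 1120/40 = 28 μg/mL.
Steady-state peak Cmax,ss = C₀·R = 28 × 4/3 ≈ 37.333 μg/mL.
Peak 37.3 μg/mL vs MTC 49 μg/mL: below toxic threshold.

37.3 μg/mL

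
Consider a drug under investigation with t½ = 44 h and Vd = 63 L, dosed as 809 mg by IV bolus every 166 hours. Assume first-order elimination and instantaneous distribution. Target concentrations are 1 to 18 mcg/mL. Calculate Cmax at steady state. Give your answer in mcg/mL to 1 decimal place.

13.9 mcg/mL

Over one 166-h interval, 166/44 ≈ 3.7727 half-lives elapse, leaving f ≈ 0.0732 of each dose.
At steady state, accumulation factor R = 1/(1 − e^(−kτ)) ≈ 1.0790.
Single-dose peak C₀ = D/Vd = 809/63 ≈ 12.841 mcg/mL.
Steady-state peak Cmax,ss = C₀·R ≈ 12.841 × 1.0790 ≈ 13.855 mcg/mL.
Peak 13.9 mcg/mL vs MTC 18 mcg/mL: below toxic threshold.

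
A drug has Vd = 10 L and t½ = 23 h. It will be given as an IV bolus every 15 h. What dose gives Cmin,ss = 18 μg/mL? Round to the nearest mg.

103 mg

τ/t½ = 15/23 ≈ 0.65217, so f = (1/2)^(15/23) ≈ 0.636321.
Cmin,ss = (D/Vd)·f/(1−f), so D = Cmin,ss·Vd·(1−f)/f.
D = 18 × 10 × (1−f)/f ≈ 18 × 10 × 0.57153 ≈ 102.88 mg.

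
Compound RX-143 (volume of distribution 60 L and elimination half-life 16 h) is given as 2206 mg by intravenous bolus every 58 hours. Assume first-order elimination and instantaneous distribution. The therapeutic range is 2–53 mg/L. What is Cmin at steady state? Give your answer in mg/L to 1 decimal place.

3.2 mg/L

k = ln2/t½ = ln2/16 ≈ 0.043322 h⁻¹; fraction remaining f = e^(−kτ) = e^(−0.043322×58) ≈ 0.0811.
Each bolus raises the concentration by D/Vd = 2206/60 ≈ 36.767 mg/L.
Steady-state trough Cmin,ss = C₀·f/(1−f) ≈ 36.767 × 0.0811/0.9189 ≈ 3.245 mg/L.
Trough 3.2 mg/L vs MEC 2 mg/L: adequate.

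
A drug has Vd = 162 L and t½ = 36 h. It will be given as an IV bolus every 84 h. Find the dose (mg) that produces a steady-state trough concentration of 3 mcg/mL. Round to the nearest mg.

1963 mg

τ/t½ = 84/36 ≈ 2.3333, so f = (1/2)^(84/36) ≈ 0.198425.
Cmin,ss = (D/Vd)·f/(1−f), so D = Cmin,ss·Vd·(1−f)/f.
D = 3 × 162 × (1−f)/f ≈ 3 × 162 × 4.03969 ≈ 1963.29 mg.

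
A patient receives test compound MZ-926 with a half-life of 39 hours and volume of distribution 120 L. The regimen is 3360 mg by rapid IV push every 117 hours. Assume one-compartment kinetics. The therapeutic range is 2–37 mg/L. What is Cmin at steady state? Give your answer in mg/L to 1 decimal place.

The dosing interval is 3 half-lives, so f = 2^(−3) = 0.125.
Accumulation ratio R = 1/(1 − f) = 1/0.875 = 8/7.
Single-dose peak C₀ = D/Vd = 3360/120 = 28 mg/L.
Steady-state peak Cmax,ss = C₀·R = 28 × 8/7 ≈ 32.000 mg/L.
Steady-state trough Cmin,ss = Cmax,ss·f ≈ 32.000 × 0.125 ≈ 4.000 mg/L.
Trough 4.0 mg/L vs MEC 2 mg/L: adequate.

4.0 mg/L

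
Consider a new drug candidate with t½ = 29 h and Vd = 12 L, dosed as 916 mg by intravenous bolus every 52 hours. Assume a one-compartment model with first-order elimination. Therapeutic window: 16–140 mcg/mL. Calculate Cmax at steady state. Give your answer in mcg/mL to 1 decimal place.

Over one 52-h interval, 52/29 ≈ 1.7931 half-lives elapse, leaving f ≈ 0.2886 of each dose.
At steady state, accumulation factor R = 1/(1 − e^(−kτ)) ≈ 1.4057.
Single-dose peak C₀ = D/Vd = 916/12 ≈ 76.333 mcg/mL.
Steady-state peak Cmax,ss = C₀·R ≈ 76.333 × 1.4057 ≈ 107.301 mcg/mL.
Peak 107.3 mcg/mL vs MTC 140 mcg/mL: below toxic threshold.

107.3 mcg/mL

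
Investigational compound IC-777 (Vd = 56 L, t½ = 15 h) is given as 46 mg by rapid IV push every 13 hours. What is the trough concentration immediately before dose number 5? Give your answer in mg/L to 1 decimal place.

f = (1/2)^(τ/t½) = (1/2)^(13/15) ≈ 0.5484.
C₀ = D/Vd = 46/56 ≈ 0.821 mg/L.
Before the 5th dose, 4 doses have been given. Superposition: Cmin = C₀·(f + f² + … + f^4).
≈ 0.821 × (0.5484 + 0.3007 + 0.1649 + 0.0904) ≈ 0.821 × 1.1044 ≈ 0.907 mg/L.

0.9 mg/L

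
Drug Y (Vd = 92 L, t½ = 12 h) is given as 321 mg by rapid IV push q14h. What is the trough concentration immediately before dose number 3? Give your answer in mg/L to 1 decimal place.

2.2 mg/L

f = (1/2)^(τ/t½) = (1/2)^(14/12) ≈ 0.4454.
C₀ = D/Vd = 321/92 ≈ 3.489 mg/L.
Before the 3rd dose, 2 doses have been given. Superposition: Cmin = C₀·(f + f²).
≈ 3.489 × (0.4454 + 0.1984) ≈ 3.489 × 0.6438 ≈ 2.246 mg/L.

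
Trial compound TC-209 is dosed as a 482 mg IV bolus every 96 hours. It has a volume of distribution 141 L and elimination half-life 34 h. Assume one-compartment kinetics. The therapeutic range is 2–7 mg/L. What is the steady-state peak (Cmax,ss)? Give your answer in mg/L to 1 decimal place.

Over one 96-h interval, 96/34 ≈ 2.8235 half-lives elapse, leaving f ≈ 0.1413 of each dose.
At steady state, accumulation factor R = 1/(1 − e^(−kτ)) ≈ 1.1646.
Each bolus raises the concentration by D/Vd = 482/141 ≈ 3.418 mg/L.
Cmax,ss = C₀/(1 − f) ≈ 3.418/0.8587 ≈ 3.980 mg/L.
Peak 4.0 mg/L vs MTC 7 mg/L: below toxic threshold.

4.0 mg/L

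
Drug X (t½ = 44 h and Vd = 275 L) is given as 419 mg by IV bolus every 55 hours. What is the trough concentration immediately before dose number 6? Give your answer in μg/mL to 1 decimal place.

1.1 μg/mL

f = (1/2)^(τ/t½) = (1/2)^(55/44) ≈ 0.4204.
C₀ = D/Vd = 419/275 ≈ 1.524 μg/mL.
Before the 6th dose, 5 doses have been given. Superposition: Cmin = C₀·(f + f² + … + f^5).
≈ 1.524 × (0.4204 + 0.1767 + 0.0743 + 0.0312 + 0.0131) ≈ 1.524 × 0.7157 ≈ 1.091 μg/mL.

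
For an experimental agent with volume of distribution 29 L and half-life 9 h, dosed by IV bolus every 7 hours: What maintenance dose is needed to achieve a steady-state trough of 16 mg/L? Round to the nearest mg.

332 mg

τ/t½ = 7/9 ≈ 0.77778, so f = (1/2)^(7/9) ≈ 0.583265.
Cmin,ss = (D/Vd)·f/(1−f), so D = Cmin,ss·Vd·(1−f)/f.
D = 16 × 29 × (1−f)/f ≈ 16 × 29 × 0.71449 ≈ 331.52 mg.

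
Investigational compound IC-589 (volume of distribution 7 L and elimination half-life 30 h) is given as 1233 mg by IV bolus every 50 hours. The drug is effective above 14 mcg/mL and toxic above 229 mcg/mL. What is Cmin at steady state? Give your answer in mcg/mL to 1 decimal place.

τ/t½ = 50/30 ≈ 1.6667, so fraction remaining f = (1/2)^(50/30) ≈ 0.3150.
At steady state, accumulation factor R = 1/(1 − e^(−kτ)) ≈ 1.4599.
Single-dose peak C₀ = D/Vd = 1233/7 ≈ 176.143 mcg/mL.
Steady-state peak Cmax,ss = C₀·R ≈ 176.143 × 1.4599 ≈ 257.151 mcg/mL.
One interval later, Cmin,ss = Cmax,ss·e^(−kτ) ≈ 257.151 × 0.3150 ≈ 81.003 mcg/mL.
Trough 81.0 mcg/mL vs MEC 14 mcg/mL: adequate.

81.0 mcg/mL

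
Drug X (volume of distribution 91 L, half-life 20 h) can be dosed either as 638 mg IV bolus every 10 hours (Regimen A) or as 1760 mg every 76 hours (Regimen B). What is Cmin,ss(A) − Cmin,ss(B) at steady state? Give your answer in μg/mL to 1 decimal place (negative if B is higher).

Regimen A: f = (1/2)^(10/20) ≈ 0.7071; Cmin,ss = (638/91)·f/(1−f) ≈ 16.925 μg/mL.
Regimen B: f = (1/2)^(76/20) ≈ 0.0718; Cmin,ss = (1760/91)·f/(1−f) ≈ 1.496 μg/mL.
Difference ≈ 16.925 − 1.496 ≈ 15.429 μg/mL.

15.4 μg/mL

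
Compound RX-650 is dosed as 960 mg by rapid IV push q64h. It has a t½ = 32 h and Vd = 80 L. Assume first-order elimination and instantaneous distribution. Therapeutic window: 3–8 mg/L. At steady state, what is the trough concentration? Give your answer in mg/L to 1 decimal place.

4.0 mg/L

The dosing interval is 2 half-lives, so f = 2^(−2) = 0.25.
Accumulation ratio R = 1/(1 − f) = 1/0.75 = 4/3.
Single-dose peak C₀ = D/Vd = 960/80 = 12 mg/L.
Steady-state peak Cmax,ss = C₀·R = 12 × 4/3 ≈ 16.000 mg/L.
Steady-state trough Cmin,ss = Cmax,ss·f ≈ 16.000 × 0.25 ≈ 4.000 mg/L.
Trough 4.0 mg/L vs MEC 3 mg/L: adequate.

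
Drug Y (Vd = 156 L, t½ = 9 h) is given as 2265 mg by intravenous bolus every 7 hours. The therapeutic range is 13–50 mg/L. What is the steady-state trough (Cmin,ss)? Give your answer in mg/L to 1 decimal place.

k = ln2/t½ = ln2/9 ≈ 0.077016 h⁻¹; fraction remaining f = e^(−kτ) = e^(−0.077016×7) ≈ 0.5833.
Each bolus raises the concentration by D/Vd = 2265/156 ≈ 14.519 mg/L.
Steady-state trough Cmin,ss = C₀·f/(1−f) ≈ 14.519 × 0.5833/0.4167 ≈ 20.324 mg/L.
Trough 20.3 mg/L vs MEC 13 mg/L: adequate.

20.3 mg/L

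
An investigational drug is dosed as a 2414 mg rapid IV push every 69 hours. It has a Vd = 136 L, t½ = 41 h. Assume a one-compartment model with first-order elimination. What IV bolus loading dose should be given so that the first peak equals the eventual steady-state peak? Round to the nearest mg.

f = (1/2)^(69/41) ≈ 0.311450; accumulation ratio R = 1/(1−f) ≈ 1.45233.
Loading dose to hit Cmax,ss on first dose: D_load = D_maint·R ≈ 2414 × 1.45233 ≈ 3505.92 mg.

3506 mg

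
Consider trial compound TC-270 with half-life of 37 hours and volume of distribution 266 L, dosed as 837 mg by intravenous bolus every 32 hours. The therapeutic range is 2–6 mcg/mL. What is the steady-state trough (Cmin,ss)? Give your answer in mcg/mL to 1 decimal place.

Over one 32-h interval, 32/37 ≈ 0.86486 half-lives elapse, leaving f ≈ 0.5491 of each dose.
Single-dose peak C₀ = D/Vd = 837/266 ≈ 3.147 mcg/mL.
Steady-state trough Cmin,ss = C₀·f/(1−f) ≈ 3.147 × 0.5491/0.4509 ≈ 3.832 mcg/mL.
Trough 3.8 mcg/mL vs MEC 2 mcg/mL: adequate.

3.8 mcg/mL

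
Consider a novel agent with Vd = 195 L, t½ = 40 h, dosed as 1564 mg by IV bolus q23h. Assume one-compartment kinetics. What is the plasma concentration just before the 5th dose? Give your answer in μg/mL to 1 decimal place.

f = (1/2)^(τ/t½) = (1/2)^(23/40) ≈ 0.6713.
C₀ = D/Vd = 1564/195 ≈ 8.021 μg/mL.
Before the 5th dose, 4 doses have been given. Superposition: Cmin = C₀·(f + f² + … + f^4).
≈ 8.021 × (0.6713 + 0.4506 + 0.3025 + 0.2031) ≈ 8.021 × 1.6275 ≈ 13.054 μg/mL.

13.1 μg/mL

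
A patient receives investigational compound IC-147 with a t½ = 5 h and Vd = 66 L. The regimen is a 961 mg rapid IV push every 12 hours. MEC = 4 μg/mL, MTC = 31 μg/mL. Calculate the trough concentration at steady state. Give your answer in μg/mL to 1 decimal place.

3.4 μg/mL

τ/t½ = 12/5 ≈ 2.4, so fraction remaining f = (1/2)^(12/5) ≈ 0.1895.
Single-dose peak C₀ = D/Vd = 961/66 ≈ 14.561 μg/mL.
Steady-state trough Cmin,ss = C₀·f/(1−f) ≈ 14.561 × 0.1895/0.8105 ≈ 3.404 μg/mL.
Trough 3.4 μg/mL vs MEC 4 μg/mL: subtherapeutic.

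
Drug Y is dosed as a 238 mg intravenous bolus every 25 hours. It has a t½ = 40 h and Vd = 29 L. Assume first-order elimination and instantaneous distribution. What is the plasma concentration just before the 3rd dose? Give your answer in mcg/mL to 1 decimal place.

f = (1/2)^(τ/t½) = (1/2)^(25/40) ≈ 0.6484.
C₀ = D/Vd = 238/29 ≈ 8.207 mcg/mL.
Before the 3rd dose, 2 doses have been given. Superposition: Cmin = C₀·(f + f²).
≈ 8.207 × (0.6484 + 0.4204) ≈ 8.207 × 1.0688 ≈ 8.772 mcg/mL.

8.8 mcg/mL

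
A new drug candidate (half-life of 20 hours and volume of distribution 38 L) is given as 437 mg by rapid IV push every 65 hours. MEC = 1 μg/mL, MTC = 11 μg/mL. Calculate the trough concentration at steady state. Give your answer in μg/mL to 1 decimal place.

1.4 μg/mL

k = ln2/t½ = ln2/20 ≈ 0.034657 h⁻¹; fraction remaining f = e^(−kτ) = e^(−0.034657×65) ≈ 0.1051.
At steady state, accumulation factor R = 1/(1 − e^(−kτ)) ≈ 1.1174.
Each bolus raises the concentration by D/Vd = 437/38 ≈ 11.500 μg/mL.
Steady-state peak Cmax,ss = C₀·R ≈ 11.500 × 1.1174 ≈ 12.850 μg/mL.
One interval later, Cmin,ss = Cmax,ss·e^(−kτ) ≈ 12.850 × 0.1051 ≈ 1.351 μg/mL.
Trough 1.4 μg/mL vs MEC 1 μg/mL: adequate.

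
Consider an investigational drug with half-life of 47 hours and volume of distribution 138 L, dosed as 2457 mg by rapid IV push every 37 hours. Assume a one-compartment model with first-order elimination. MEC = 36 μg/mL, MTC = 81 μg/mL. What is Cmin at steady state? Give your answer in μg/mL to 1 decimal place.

24.5 μg/mL

Over one 37-h interval, 37/47 ≈ 0.78723 half-lives elapse, leaving f ≈ 0.5795 of each dose.
At steady state, accumulation factor R = 1/(1 − e^(−kτ)) ≈ 2.3781.
Single-dose peak C₀ = D/Vd = 2457/138 ≈ 17.804 μg/mL.
Cmax,ss = C₀/(1 − f) ≈ 17.804/0.4205 ≈ 42.340 μg/mL.
One interval later, Cmin,ss = Cmax,ss·e^(−kτ) ≈ 42.340 × 0.5795 ≈ 24.536 μg/mL.
Trough 24.5 μg/mL vs MEC 36 μg/mL: subtherapeutic.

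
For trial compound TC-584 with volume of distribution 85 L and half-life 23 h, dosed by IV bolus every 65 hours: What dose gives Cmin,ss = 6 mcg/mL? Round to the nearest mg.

τ/t½ = 65/23 ≈ 2.8261, so f = (1/2)^(65/23) ≈ 0.141014.
Cmin,ss = (D/Vd)·f/(1−f), so D = Cmin,ss·Vd·(1−f)/f.
D = 6 × 85 × (1−f)/f ≈ 6 × 85 × 6.09149 ≈ 3106.66 mg.

3107 mg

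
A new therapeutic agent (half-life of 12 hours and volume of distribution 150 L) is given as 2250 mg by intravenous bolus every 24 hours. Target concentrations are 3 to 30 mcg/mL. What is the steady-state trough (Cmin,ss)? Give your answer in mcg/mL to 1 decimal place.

5.0 mcg/mL

The dosing interval is 2 half-lives, so f = 2^(−2) = 0.25.
At steady state, R = 1/(1 − 0.25) = 4/3.
Single-dose peak C₀ = D/Vd = 2250/150 = 15 mcg/mL.
Steady-state peak Cmax,ss = C₀·R = 15 × 4/3 ≈ 20.000 mcg/mL.
Steady-state trough Cmin,ss = Cmax,ss·f ≈ 20.000 × 0.25 ≈ 5.000 mcg/mL.
Trough 5.0 mcg/mL vs MEC 3 mcg/mL: adequate.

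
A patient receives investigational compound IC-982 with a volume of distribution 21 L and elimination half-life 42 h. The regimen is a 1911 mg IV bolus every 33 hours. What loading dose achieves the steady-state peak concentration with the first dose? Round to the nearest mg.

4551 mg

f = (1/2)^(33/42) ≈ 0.580065; accumulation ratio R = 1/(1−f) ≈ 2.38132.
Loading dose to hit Cmax,ss on first dose: D_load = D_maint·R ≈ 1911 × 2.38132 ≈ 4550.70 mg.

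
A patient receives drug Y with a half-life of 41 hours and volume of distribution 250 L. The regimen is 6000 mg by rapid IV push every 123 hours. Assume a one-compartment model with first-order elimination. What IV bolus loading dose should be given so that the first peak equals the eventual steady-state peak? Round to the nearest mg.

6857 mg

f = (1/2)^(123/41) ≈ 0.125000; accumulation ratio R = 1/(1−f) ≈ 1.14286.
Loading dose to hit Cmax,ss on first dose: D_load = D_maint·R ≈ 6000 × 1.14286 ≈ 6857.16 mg.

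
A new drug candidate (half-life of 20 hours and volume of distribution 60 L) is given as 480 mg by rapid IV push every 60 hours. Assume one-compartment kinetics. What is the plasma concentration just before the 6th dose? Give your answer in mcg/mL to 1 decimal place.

f = (1/2)^(τ/t½) = (1/2)^(60/20) ≈ 0.1250.
C₀ = D/Vd = 480/60 ≈ 8.000 mcg/mL.
Before the 6th dose, 5 doses have been given. Superposition: Cmin = C₀·(f + f² + … + f^5).
≈ 8.000 × (0.1250 + 0.0156 + 0.0020 + 0.0002 + 0.0000) ≈ 8.000 × 0.1428 ≈ 1.142 mcg/mL.

1.1 mcg/mL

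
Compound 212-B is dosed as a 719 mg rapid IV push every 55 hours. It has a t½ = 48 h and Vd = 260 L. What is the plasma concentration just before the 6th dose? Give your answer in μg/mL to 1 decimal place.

2.2 μg/mL

f = (1/2)^(τ/t½) = (1/2)^(55/48) ≈ 0.4519.
C₀ = D/Vd = 719/260 ≈ 2.765 μg/mL.
Before the 6th dose, 5 doses have been given. Superposition: Cmin = C₀·(f + f² + … + f^5).
≈ 2.765 × (0.4519 + 0.2042 + 0.0923 + 0.0417 + 0.0188) ≈ 2.765 × 0.8089 ≈ 2.237 μg/mL.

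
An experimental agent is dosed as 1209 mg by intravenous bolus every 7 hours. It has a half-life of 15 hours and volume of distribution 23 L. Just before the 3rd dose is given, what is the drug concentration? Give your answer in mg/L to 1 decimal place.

f = (1/2)^(τ/t½) = (1/2)^(7/15) ≈ 0.7236.
C₀ = D/Vd = 1209/23 ≈ 52.565 mg/L.
Before the 3rd dose, 2 doses have been given. Superposition: Cmin = C₀·(f + f²).
≈ 52.565 × (0.7236 + 0.5236) ≈ 52.565 × 1.2472 ≈ 65.559 mg/L.

65.6 mg/L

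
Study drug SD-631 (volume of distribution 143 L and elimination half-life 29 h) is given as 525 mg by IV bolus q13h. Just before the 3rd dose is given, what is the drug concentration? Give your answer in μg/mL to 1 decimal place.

4.7 μg/mL

f = (1/2)^(τ/t½) = (1/2)^(13/29) ≈ 0.7329.
C₀ = D/Vd = 525/143 ≈ 3.671 μg/mL.
Before the 3rd dose, 2 doses have been given. Superposition: Cmin = C₀·(f + f²).
≈ 3.671 × (0.7329 + 0.5371) ≈ 3.671 × 1.2700 ≈ 4.662 μg/mL.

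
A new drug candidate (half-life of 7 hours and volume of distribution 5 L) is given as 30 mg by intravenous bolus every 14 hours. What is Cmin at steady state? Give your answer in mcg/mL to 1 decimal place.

τ = 14 h = 2 half-lives, so f = (1/2)^2 = 0.25.
Accumulation ratio R = 1/(1 − f) = 1/0.75 = 4/3.
Single-dose peak C₀ = D/Vd = 30/5 = 6 mcg/mL.
Steady-state peak Cmax,ss = C₀·R = 6 × 4/3 ≈ 8.000 mcg/mL.
Steady-state trough Cmin,ss = Cmax,ss·f ≈ 8.000 × 0.25 ≈ 2.000 mcg/mL.

2.0 mcg/mL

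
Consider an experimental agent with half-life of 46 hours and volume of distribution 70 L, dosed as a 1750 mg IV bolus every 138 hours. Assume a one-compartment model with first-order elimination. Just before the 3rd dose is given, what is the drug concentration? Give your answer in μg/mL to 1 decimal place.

f = (1/2)^(τ/t½) = (1/2)^(138/46) ≈ 0.1250.
C₀ = D/Vd = 1750/70 ≈ 25.000 μg/mL.
Before the 3rd dose, 2 doses have been given. Superposition: Cmin = C₀·(f + f²).
≈ 25.000 × (0.1250 + 0.0156) ≈ 25.000 × 0.1406 ≈ 3.515 μg/mL.

3.5 μg/mL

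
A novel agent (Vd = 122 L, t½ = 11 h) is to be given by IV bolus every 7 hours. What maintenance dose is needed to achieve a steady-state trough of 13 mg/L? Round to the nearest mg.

879 mg

τ/t½ = 7/11 ≈ 0.63636, so f = (1/2)^(7/11) ≈ 0.643332.
Cmin,ss = (D/Vd)·f/(1−f), so D = Cmin,ss·Vd·(1−f)/f.
D = 13 × 122 × (1−f)/f ≈ 13 × 122 × 0.55441 ≈ 879.29 mg.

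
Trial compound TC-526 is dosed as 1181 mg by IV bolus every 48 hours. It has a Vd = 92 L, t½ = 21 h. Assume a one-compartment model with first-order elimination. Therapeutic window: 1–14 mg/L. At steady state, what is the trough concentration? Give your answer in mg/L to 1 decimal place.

3.3 mg/L

Over one 48-h interval, 48/21 ≈ 2.2857 half-lives elapse, leaving f ≈ 0.2051 of each dose.
Single-dose peak C₀ = D/Vd = 1181/92 ≈ 12.837 mg/L.
Steady-state trough Cmin,ss = C₀·f/(1−f) ≈ 12.837 × 0.2051/0.7949 ≈ 3.312 mg/L.
Trough 3.3 mg/L vs MEC 1 mg/L: adequate.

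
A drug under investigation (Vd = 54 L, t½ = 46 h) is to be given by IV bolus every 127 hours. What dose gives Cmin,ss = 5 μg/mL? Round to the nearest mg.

1560 mg

τ/t½ = 127/46 ≈ 2.7609, so f = (1/2)^(127/46) ≈ 0.147535.
Cmin,ss = (D/Vd)·f/(1−f), so D = Cmin,ss·Vd·(1−f)/f.
D = 5 × 54 × (1−f)/f ≈ 5 × 54 × 5.77805 ≈ 1560.07 mg.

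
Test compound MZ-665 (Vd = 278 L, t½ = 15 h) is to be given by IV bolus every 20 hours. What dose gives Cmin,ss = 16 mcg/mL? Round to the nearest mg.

6760 mg

τ/t½ = 20/15 ≈ 1.3333, so f = (1/2)^(20/15) ≈ 0.396850.
Cmin,ss = (D/Vd)·f/(1−f), so D = Cmin,ss·Vd·(1−f)/f.
D = 16 × 278 × (1−f)/f ≈ 16 × 278 × 1.51984 ≈ 6760.25 mg.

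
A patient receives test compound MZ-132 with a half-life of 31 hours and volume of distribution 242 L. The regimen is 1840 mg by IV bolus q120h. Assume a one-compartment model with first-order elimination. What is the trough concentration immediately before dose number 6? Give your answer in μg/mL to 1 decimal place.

f = (1/2)^(τ/t½) = (1/2)^(120/31) ≈ 0.0683.
C₀ = D/Vd = 1840/242 ≈ 7.603 μg/mL.
Before the 6th dose, 5 doses have been given. Superposition: Cmin = C₀·(f + f² + … + f^5).
≈ 7.603 × (0.0683 + 0.0047 + 0.0003 + 0.0000 + 0.0000) ≈ 7.603 × 0.0733 ≈ 0.557 μg/mL.

0.6 μg/mL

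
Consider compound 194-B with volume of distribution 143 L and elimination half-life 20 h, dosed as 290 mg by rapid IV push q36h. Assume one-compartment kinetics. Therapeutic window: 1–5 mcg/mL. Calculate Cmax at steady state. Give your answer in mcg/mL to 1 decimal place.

τ/t½ = 36/20 ≈ 1.8, so fraction remaining f = (1/2)^(36/20) ≈ 0.2872.
At steady state, accumulation factor R = 1/(1 − e^(−kτ)) ≈ 1.4029.
Single-dose peak C₀ = D/Vd = 290/143 ≈ 2.028 mcg/mL.
Cmax,ss = C₀/(1 − f) ≈ 2.028/0.7128 ≈ 2.845 mcg/mL.
Peak 2.8 mcg/mL vs MTC 5 mcg/mL: below toxic threshold.

2.8 mcg/mL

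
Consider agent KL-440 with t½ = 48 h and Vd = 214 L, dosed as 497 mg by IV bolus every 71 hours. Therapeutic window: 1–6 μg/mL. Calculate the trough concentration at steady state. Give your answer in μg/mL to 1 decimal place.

k = ln2/t½ = ln2/48 ≈ 0.014441 h⁻¹; fraction remaining f = e^(−kτ) = e^(−0.014441×71) ≈ 0.3587.
Single-dose peak C₀ = D/Vd = 497/214 ≈ 2.322 μg/mL.
Steady-state trough Cmin,ss = C₀·f/(1−f) ≈ 2.322 × 0.3587/0.6413 ≈ 1.299 μg/mL.
Trough 1.3 μg/mL vs MEC 1 μg/mL: adequate.

1.3 μg/mL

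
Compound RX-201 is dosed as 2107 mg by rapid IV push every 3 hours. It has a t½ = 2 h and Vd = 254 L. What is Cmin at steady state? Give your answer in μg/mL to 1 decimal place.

k = ln2/t½ = ln2/2 ≈ 0.346574 h⁻¹; fraction remaining f = e^(−kτ) = e^(−0.346574×3) ≈ 0.3536.
Accumulation ratio R = 1/(1 − f) ≈ 1/0.6464 ≈ 1.5470.
Single-dose peak C₀ = D/Vd = 2107/254 ≈ 8.295 μg/mL.
Steady-state peak Cmax,ss = C₀·R ≈ 8.295 × 1.5470 ≈ 12.832 μg/mL.
One interval later, Cmin,ss = Cmax,ss·e^(−kτ) ≈ 12.832 × 0.3536 ≈ 4.537 μg/mL.

4.5 μg/mL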